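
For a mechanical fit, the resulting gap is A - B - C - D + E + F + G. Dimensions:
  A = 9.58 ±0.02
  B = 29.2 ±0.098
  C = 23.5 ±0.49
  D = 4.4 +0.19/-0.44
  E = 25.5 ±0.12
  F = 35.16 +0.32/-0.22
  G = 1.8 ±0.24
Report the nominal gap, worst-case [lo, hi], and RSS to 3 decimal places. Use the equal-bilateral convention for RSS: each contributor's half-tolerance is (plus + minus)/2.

Stack each dimension's contribution:
  +A: nom +9.580 → Σnom=9.580; wc +0.020/-0.020 → slack +0.020/-0.020; half-tol=0.020, Σhalf²=0.000400
  -B: nom -29.200 → Σnom=-19.620; wc +0.098/-0.098 → slack +0.118/-0.118; half-tol=0.098, Σhalf²=0.010004
  -C: nom -23.500 → Σnom=-43.120; wc +0.490/-0.490 → slack +0.608/-0.608; half-tol=0.490, Σhalf²=0.250104
  -D: nom -4.400 → Σnom=-47.520; wc +0.440/-0.190 → slack +1.048/-0.798; half-tol=0.315, Σhalf²=0.349329
  +E: nom +25.500 → Σnom=-22.020; wc +0.120/-0.120 → slack +1.168/-0.918; half-tol=0.120, Σhalf²=0.363729
  +F: nom +35.160 → Σnom=13.140; wc +0.320/-0.220 → slack +1.488/-1.138; half-tol=0.270, Σhalf²=0.436629
  +G: nom +1.800 → Σnom=14.940; wc +0.240/-0.240 → slack +1.728/-1.378; half-tol=0.240, Σhalf²=0.494229
Nominal = 14.940. Worst-case = [14.940 - 1.378, 14.940 + 1.728] = [13.562, 16.668]. RSS = √0.494229 = 0.703.

nominal=14.940 wc=[13.562,16.668] rss=0.703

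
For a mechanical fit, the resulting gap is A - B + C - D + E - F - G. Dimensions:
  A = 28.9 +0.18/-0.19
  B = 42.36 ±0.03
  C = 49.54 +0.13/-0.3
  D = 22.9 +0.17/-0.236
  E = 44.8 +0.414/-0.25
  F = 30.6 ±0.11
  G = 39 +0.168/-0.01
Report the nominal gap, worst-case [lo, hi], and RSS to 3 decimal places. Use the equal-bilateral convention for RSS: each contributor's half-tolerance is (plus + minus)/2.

Stack each dimension's contribution:
  +A: nom +28.900 → Σnom=28.900; wc +0.180/-0.190 → slack +0.180/-0.190; half-tol=0.185, Σhalf²=0.034225
  -B: nom -42.360 → Σnom=-13.460; wc +0.030/-0.030 → slack +0.210/-0.220; half-tol=0.030, Σhalf²=0.035125
  +C: nom +49.540 → Σnom=36.080; wc +0.130/-0.300 → slack +0.340/-0.520; half-tol=0.215, Σhalf²=0.081350
  -D: nom -22.900 → Σnom=13.180; wc +0.236/-0.170 → slack +0.576/-0.690; half-tol=0.203, Σhalf²=0.122559
  +E: nom +44.800 → Σnom=57.980; wc +0.414/-0.250 → slack +0.990/-0.940; half-tol=0.332, Σhalf²=0.232783
  -F: nom -30.600 → Σnom=27.380; wc +0.110/-0.110 → slack +1.100/-1.050; half-tol=0.110, Σhalf²=0.244883
  -G: nom -39.000 → Σnom=-11.620; wc +0.010/-0.168 → slack +1.110/-1.218; half-tol=0.089, Σhalf²=0.252804
Nominal = -11.620. Worst-case = [-11.620 - 1.218, -11.620 + 1.110] = [-12.838, -10.510]. RSS = √0.252804 = 0.503.

nominal=-11.620 wc=[-12.838,-10.510] rss=0.503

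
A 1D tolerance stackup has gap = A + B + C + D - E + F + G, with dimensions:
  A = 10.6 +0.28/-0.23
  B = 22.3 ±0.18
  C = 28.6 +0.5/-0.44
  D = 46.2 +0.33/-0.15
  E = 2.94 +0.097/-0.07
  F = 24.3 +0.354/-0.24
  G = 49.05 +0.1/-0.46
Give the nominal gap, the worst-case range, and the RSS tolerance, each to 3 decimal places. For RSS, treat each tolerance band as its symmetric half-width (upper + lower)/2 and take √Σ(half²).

nominal=178.110 wc=[176.313,179.924] rss=0.741

Stack each dimension's contribution:
  +A: nom +10.600 → Σnom=10.600; wc +0.280/-0.230 → slack +0.280/-0.230; half-tol=0.255, Σhalf²=0.065025
  +B: nom +22.300 → Σnom=32.900; wc +0.180/-0.180 → slack +0.460/-0.410; half-tol=0.180, Σhalf²=0.097425
  +C: nom +28.600 → Σnom=61.500; wc +0.500/-0.440 → slack +0.960/-0.850; half-tol=0.470, Σhalf²=0.318325
  +D: nom +46.200 → Σnom=107.700; wc +0.330/-0.150 → slack +1.290/-1.000; half-tol=0.240, Σhalf²=0.375925
  -E: nom -2.940 → Σnom=104.760; wc +0.070/-0.097 → slack +1.360/-1.097; half-tol=0.084, Σhalf²=0.382897
  +F: nom +24.300 → Σnom=129.060; wc +0.354/-0.240 → slack +1.714/-1.337; half-tol=0.297, Σhalf²=0.471106
  +G: nom +49.050 → Σnom=178.110; wc +0.100/-0.460 → slack +1.814/-1.797; half-tol=0.280, Σhalf²=0.549506
Nominal = 178.110. Worst-case = [178.110 - 1.797, 178.110 + 1.814] = [176.313, 179.924]. RSS = √0.549506 = 0.741.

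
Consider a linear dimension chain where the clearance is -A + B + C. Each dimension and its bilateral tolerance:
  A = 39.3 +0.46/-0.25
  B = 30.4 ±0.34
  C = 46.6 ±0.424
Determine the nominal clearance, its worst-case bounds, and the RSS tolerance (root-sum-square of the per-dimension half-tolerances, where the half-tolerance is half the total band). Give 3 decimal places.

Stack each dimension's contribution:
  -A: nom -39.300 → Σnom=-39.300; wc +0.250/-0.460 → slack +0.250/-0.460; half-tol=0.355, Σhalf²=0.126025
  +B: nom +30.400 → Σnom=-8.900; wc +0.340/-0.340 → slack +0.590/-0.800; half-tol=0.340, Σhalf²=0.241625
  +C: nom +46.600 → Σnom=37.700; wc +0.424/-0.424 → slack +1.014/-1.224; half-tol=0.424, Σhalf²=0.421401
Nominal = 37.700. Worst-case = [37.700 - 1.224, 37.700 + 1.014] = [36.476, 38.714]. RSS = √0.421401 = 0.649.

nominal=37.700 wc=[36.476,38.714] rss=0.649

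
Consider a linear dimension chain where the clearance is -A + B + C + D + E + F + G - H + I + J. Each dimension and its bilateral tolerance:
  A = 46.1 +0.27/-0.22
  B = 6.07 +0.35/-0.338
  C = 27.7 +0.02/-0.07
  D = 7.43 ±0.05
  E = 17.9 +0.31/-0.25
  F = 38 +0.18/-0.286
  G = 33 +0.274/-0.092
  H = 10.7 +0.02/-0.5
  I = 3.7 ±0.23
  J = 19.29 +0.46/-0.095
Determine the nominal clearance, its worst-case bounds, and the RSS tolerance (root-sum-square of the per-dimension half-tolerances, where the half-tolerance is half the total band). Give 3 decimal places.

nominal=96.290 wc=[94.589,98.884] rss=0.739

Stack each dimension's contribution:
  -A: nom -46.100 → Σnom=-46.100; wc +0.220/-0.270 → slack +0.220/-0.270; half-tol=0.245, Σhalf²=0.060025
  +B: nom +6.070 → Σnom=-40.030; wc +0.350/-0.338 → slack +0.570/-0.608; half-tol=0.344, Σhalf²=0.178361
  +C: nom +27.700 → Σnom=-12.330; wc +0.020/-0.070 → slack +0.590/-0.678; half-tol=0.045, Σhalf²=0.180386
  +D: nom +7.430 → Σnom=-4.900; wc +0.050/-0.050 → slack +0.640/-0.728; half-tol=0.050, Σhalf²=0.182886
  +E: nom +17.900 → Σnom=13.000; wc +0.310/-0.250 → slack +0.950/-0.978; half-tol=0.280, Σhalf²=0.261286
  +F: nom +38.000 → Σnom=51.000; wc +0.180/-0.286 → slack +1.130/-1.264; half-tol=0.233, Σhalf²=0.315575
  +G: nom +33.000 → Σnom=84.000; wc +0.274/-0.092 → slack +1.404/-1.356; half-tol=0.183, Σhalf²=0.349064
  -H: nom -10.700 → Σnom=73.300; wc +0.500/-0.020 → slack +1.904/-1.376; half-tol=0.260, Σhalf²=0.416664
  +I: nom +3.700 → Σnom=77.000; wc +0.230/-0.230 → slack +2.134/-1.606; half-tol=0.230, Σhalf²=0.469564
  +J: nom +19.290 → Σnom=96.290; wc +0.460/-0.095 → slack +2.594/-1.701; half-tol=0.278, Σhalf²=0.546570
Nominal = 96.290. Worst-case = [96.290 - 1.701, 96.290 + 2.594] = [94.589, 98.884]. RSS = √0.546570 = 0.739.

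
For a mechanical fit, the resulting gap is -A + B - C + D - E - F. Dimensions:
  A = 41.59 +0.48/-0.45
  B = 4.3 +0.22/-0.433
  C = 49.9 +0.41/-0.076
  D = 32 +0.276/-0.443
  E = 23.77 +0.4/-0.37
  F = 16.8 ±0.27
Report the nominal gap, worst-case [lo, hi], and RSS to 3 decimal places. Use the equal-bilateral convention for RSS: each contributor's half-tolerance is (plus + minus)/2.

Stack each dimension's contribution:
  -A: nom -41.590 → Σnom=-41.590; wc +0.450/-0.480 → slack +0.450/-0.480; half-tol=0.465, Σhalf²=0.216225
  +B: nom +4.300 → Σnom=-37.290; wc +0.220/-0.433 → slack +0.670/-0.913; half-tol=0.327, Σhalf²=0.322827
  -C: nom -49.900 → Σnom=-87.190; wc +0.076/-0.410 → slack +0.746/-1.323; half-tol=0.243, Σhalf²=0.381876
  +D: nom +32.000 → Σnom=-55.190; wc +0.276/-0.443 → slack +1.022/-1.766; half-tol=0.360, Σhalf²=0.511117
  -E: nom -23.770 → Σnom=-78.960; wc +0.370/-0.400 → slack +1.392/-2.166; half-tol=0.385, Σhalf²=0.659342
  -F: nom -16.800 → Σnom=-95.760; wc +0.270/-0.270 → slack +1.662/-2.436; half-tol=0.270, Σhalf²=0.732241
Nominal = -95.760. Worst-case = [-95.760 - 2.436, -95.760 + 1.662] = [-98.196, -94.098]. RSS = √0.732241 = 0.856.

nominal=-95.760 wc=[-98.196,-94.098] rss=0.856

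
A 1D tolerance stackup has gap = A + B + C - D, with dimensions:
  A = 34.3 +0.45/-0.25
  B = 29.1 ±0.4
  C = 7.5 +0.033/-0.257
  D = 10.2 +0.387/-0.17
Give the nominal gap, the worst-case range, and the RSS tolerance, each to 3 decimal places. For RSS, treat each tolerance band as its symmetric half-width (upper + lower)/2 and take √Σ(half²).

nominal=60.700 wc=[59.406,61.753] rss=0.617

Stack each dimension's contribution:
  +A: nom +34.300 → Σnom=34.300; wc +0.450/-0.250 → slack +0.450/-0.250; half-tol=0.350, Σhalf²=0.122500
  +B: nom +29.100 → Σnom=63.400; wc +0.400/-0.400 → slack +0.850/-0.650; half-tol=0.400, Σhalf²=0.282500
  +C: nom +7.500 → Σnom=70.900; wc +0.033/-0.257 → slack +0.883/-0.907; half-tol=0.145, Σhalf²=0.303525
  -D: nom -10.200 → Σnom=60.700; wc +0.170/-0.387 → slack +1.053/-1.294; half-tol=0.279, Σhalf²=0.381087
Nominal = 60.700. Worst-case = [60.700 - 1.294, 60.700 + 1.053] = [59.406, 61.753]. RSS = √0.381087 = 0.617.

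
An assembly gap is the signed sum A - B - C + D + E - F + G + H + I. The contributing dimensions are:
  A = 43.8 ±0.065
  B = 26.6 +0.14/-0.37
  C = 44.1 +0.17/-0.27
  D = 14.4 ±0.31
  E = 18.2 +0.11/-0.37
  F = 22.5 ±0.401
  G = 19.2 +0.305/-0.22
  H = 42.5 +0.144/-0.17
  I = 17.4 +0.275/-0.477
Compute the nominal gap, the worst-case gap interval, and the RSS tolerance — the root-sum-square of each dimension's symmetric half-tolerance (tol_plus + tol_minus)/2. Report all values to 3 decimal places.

Stack each dimension's contribution:
  +A: nom +43.800 → Σnom=43.800; wc +0.065/-0.065 → slack +0.065/-0.065; half-tol=0.065, Σhalf²=0.004225
  -B: nom -26.600 → Σnom=17.200; wc +0.370/-0.140 → slack +0.435/-0.205; half-tol=0.255, Σhalf²=0.069250
  -C: nom -44.100 → Σnom=-26.900; wc +0.270/-0.170 → slack +0.705/-0.375; half-tol=0.220, Σhalf²=0.117650
  +D: nom +14.400 → Σnom=-12.500; wc +0.310/-0.310 → slack +1.015/-0.685; half-tol=0.310, Σhalf²=0.213750
  +E: nom +18.200 → Σnom=5.700; wc +0.110/-0.370 → slack +1.125/-1.055; half-tol=0.240, Σhalf²=0.271350
  -F: nom -22.500 → Σnom=-16.800; wc +0.401/-0.401 → slack +1.526/-1.456; half-tol=0.401, Σhalf²=0.432151
  +G: nom +19.200 → Σnom=2.400; wc +0.305/-0.220 → slack +1.831/-1.676; half-tol=0.263, Σhalf²=0.501057
  +H: nom +42.500 → Σnom=44.900; wc +0.144/-0.170 → slack +1.975/-1.846; half-tol=0.157, Σhalf²=0.525706
  +I: nom +17.400 → Σnom=62.300; wc +0.275/-0.477 → slack +2.250/-2.323; half-tol=0.376, Σhalf²=0.667082
Nominal = 62.300. Worst-case = [62.300 - 2.323, 62.300 + 2.250] = [59.977, 64.550]. RSS = √0.667082 = 0.817.

nominal=62.300 wc=[59.977,64.550] rss=0.817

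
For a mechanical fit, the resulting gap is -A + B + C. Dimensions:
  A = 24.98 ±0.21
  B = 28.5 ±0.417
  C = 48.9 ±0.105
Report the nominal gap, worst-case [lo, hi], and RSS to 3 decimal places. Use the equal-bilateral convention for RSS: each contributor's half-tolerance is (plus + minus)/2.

nominal=52.420 wc=[51.688,53.152] rss=0.479

Stack each dimension's contribution:
  -A: nom -24.980 → Σnom=-24.980; wc +0.210/-0.210 → slack +0.210/-0.210; half-tol=0.210, Σhalf²=0.044100
  +B: nom +28.500 → Σnom=3.520; wc +0.417/-0.417 → slack +0.627/-0.627; half-tol=0.417, Σhalf²=0.217989
  +C: nom +48.900 → Σnom=52.420; wc +0.105/-0.105 → slack +0.732/-0.732; half-tol=0.105, Σhalf²=0.229014
Nominal = 52.420. Worst-case = [52.420 - 0.732, 52.420 + 0.732] = [51.688, 53.152]. RSS = √0.229014 = 0.479.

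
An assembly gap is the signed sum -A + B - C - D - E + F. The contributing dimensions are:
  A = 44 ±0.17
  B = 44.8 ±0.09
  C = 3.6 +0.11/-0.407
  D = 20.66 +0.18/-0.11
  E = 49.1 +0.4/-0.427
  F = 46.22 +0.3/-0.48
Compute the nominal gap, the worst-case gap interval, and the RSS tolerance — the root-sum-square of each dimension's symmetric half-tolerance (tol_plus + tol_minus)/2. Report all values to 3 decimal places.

nominal=-26.340 wc=[-27.770,-24.836] rss=0.669

Stack each dimension's contribution:
  -A: nom -44.000 → Σnom=-44.000; wc +0.170/-0.170 → slack +0.170/-0.170; half-tol=0.170, Σhalf²=0.028900
  +B: nom +44.800 → Σnom=0.800; wc +0.090/-0.090 → slack +0.260/-0.260; half-tol=0.090, Σhalf²=0.037000
  -C: nom -3.600 → Σnom=-2.800; wc +0.407/-0.110 → slack +0.667/-0.370; half-tol=0.259, Σhalf²=0.103822
  -D: nom -20.660 → Σnom=-23.460; wc +0.110/-0.180 → slack +0.777/-0.550; half-tol=0.145, Σhalf²=0.124847
  -E: nom -49.100 → Σnom=-72.560; wc +0.427/-0.400 → slack +1.204/-0.950; half-tol=0.413, Σhalf²=0.295829
  +F: nom +46.220 → Σnom=-26.340; wc +0.300/-0.480 → slack +1.504/-1.430; half-tol=0.390, Σhalf²=0.447929
Nominal = -26.340. Worst-case = [-26.340 - 1.430, -26.340 + 1.504] = [-27.770, -24.836]. RSS = √0.447929 = 0.669.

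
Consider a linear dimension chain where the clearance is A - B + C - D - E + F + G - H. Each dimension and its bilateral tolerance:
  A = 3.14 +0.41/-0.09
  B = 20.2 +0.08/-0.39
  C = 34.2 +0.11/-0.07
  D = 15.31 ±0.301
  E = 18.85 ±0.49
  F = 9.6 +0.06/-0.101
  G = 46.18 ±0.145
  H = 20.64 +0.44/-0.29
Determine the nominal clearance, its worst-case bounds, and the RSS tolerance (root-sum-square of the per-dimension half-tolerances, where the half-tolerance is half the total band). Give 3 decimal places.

Stack each dimension's contribution:
  +A: nom +3.140 → Σnom=3.140; wc +0.410/-0.090 → slack +0.410/-0.090; half-tol=0.250, Σhalf²=0.062500
  -B: nom -20.200 → Σnom=-17.060; wc +0.390/-0.080 → slack +0.800/-0.170; half-tol=0.235, Σhalf²=0.117725
  +C: nom +34.200 → Σnom=17.140; wc +0.110/-0.070 → slack +0.910/-0.240; half-tol=0.090, Σhalf²=0.125825
  -D: nom -15.310 → Σnom=1.830; wc +0.301/-0.301 → slack +1.211/-0.541; half-tol=0.301, Σhalf²=0.216426
  -E: nom -18.850 → Σnom=-17.020; wc +0.490/-0.490 → slack +1.701/-1.031; half-tol=0.490, Σhalf²=0.456526
  +F: nom +9.600 → Σnom=-7.420; wc +0.060/-0.101 → slack +1.761/-1.132; half-tol=0.081, Σhalf²=0.463006
  +G: nom +46.180 → Σnom=38.760; wc +0.145/-0.145 → slack +1.906/-1.277; half-tol=0.145, Σhalf²=0.484031
  -H: nom -20.640 → Σnom=18.120; wc +0.290/-0.440 → slack +2.196/-1.717; half-tol=0.365, Σhalf²=0.617256
Nominal = 18.120. Worst-case = [18.120 - 1.717, 18.120 + 2.196] = [16.403, 20.316]. RSS = √0.617256 = 0.786.

nominal=18.120 wc=[16.403,20.316] rss=0.786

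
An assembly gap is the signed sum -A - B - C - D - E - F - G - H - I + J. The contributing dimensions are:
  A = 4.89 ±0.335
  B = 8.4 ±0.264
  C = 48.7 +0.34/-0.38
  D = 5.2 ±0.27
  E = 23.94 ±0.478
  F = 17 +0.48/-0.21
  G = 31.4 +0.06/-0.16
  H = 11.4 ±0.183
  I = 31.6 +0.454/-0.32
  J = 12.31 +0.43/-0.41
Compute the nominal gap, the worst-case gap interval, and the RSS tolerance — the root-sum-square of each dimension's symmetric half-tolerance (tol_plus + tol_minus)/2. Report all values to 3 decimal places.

Stack each dimension's contribution:
  -A: nom -4.890 → Σnom=-4.890; wc +0.335/-0.335 → slack +0.335/-0.335; half-tol=0.335, Σhalf²=0.112225
  -B: nom -8.400 → Σnom=-13.290; wc +0.264/-0.264 → slack +0.599/-0.599; half-tol=0.264, Σhalf²=0.181921
  -C: nom -48.700 → Σnom=-61.990; wc +0.380/-0.340 → slack +0.979/-0.939; half-tol=0.360, Σhalf²=0.311521
  -D: nom -5.200 → Σnom=-67.190; wc +0.270/-0.270 → slack +1.249/-1.209; half-tol=0.270, Σhalf²=0.384421
  -E: nom -23.940 → Σnom=-91.130; wc +0.478/-0.478 → slack +1.727/-1.687; half-tol=0.478, Σhalf²=0.612905
  -F: nom -17.000 → Σnom=-108.130; wc +0.210/-0.480 → slack +1.937/-2.167; half-tol=0.345, Σhalf²=0.731930
  -G: nom -31.400 → Σnom=-139.530; wc +0.160/-0.060 → slack +2.097/-2.227; half-tol=0.110, Σhalf²=0.744030
  -H: nom -11.400 → Σnom=-150.930; wc +0.183/-0.183 → slack +2.280/-2.410; half-tol=0.183, Σhalf²=0.777519
  -I: nom -31.600 → Σnom=-182.530; wc +0.320/-0.454 → slack +2.600/-2.864; half-tol=0.387, Σhalf²=0.927288
  +J: nom +12.310 → Σnom=-170.220; wc +0.430/-0.410 → slack +3.030/-3.274; half-tol=0.420, Σhalf²=1.103688
Nominal = -170.220. Worst-case = [-170.220 - 3.274, -170.220 + 3.030] = [-173.494, -167.190]. RSS = √1.103688 = 1.051.

nominal=-170.220 wc=[-173.494,-167.190] rss=1.051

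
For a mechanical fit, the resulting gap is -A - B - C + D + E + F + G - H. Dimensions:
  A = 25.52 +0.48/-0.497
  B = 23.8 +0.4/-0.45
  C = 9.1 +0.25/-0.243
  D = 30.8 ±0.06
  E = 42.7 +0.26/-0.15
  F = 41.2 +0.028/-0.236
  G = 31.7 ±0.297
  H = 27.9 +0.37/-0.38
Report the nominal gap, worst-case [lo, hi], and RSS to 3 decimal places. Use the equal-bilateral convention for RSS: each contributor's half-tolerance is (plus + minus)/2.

nominal=60.080 wc=[57.837,62.295] rss=0.879

Stack each dimension's contribution:
  -A: nom -25.520 → Σnom=-25.520; wc +0.497/-0.480 → slack +0.497/-0.480; half-tol=0.488, Σhalf²=0.238632
  -B: nom -23.800 → Σnom=-49.320; wc +0.450/-0.400 → slack +0.947/-0.880; half-tol=0.425, Σhalf²=0.419257
  -C: nom -9.100 → Σnom=-58.420; wc +0.243/-0.250 → slack +1.190/-1.130; half-tol=0.246, Σhalf²=0.480020
  +D: nom +30.800 → Σnom=-27.620; wc +0.060/-0.060 → slack +1.250/-1.190; half-tol=0.060, Σhalf²=0.483620
  +E: nom +42.700 → Σnom=15.080; wc +0.260/-0.150 → slack +1.510/-1.340; half-tol=0.205, Σhalf²=0.525645
  +F: nom +41.200 → Σnom=56.280; wc +0.028/-0.236 → slack +1.538/-1.576; half-tol=0.132, Σhalf²=0.543069
  +G: nom +31.700 → Σnom=87.980; wc +0.297/-0.297 → slack +1.835/-1.873; half-tol=0.297, Σhalf²=0.631278
  -H: nom -27.900 → Σnom=60.080; wc +0.380/-0.370 → slack +2.215/-2.243; half-tol=0.375, Σhalf²=0.771903
Nominal = 60.080. Worst-case = [60.080 - 2.243, 60.080 + 2.215] = [57.837, 62.295]. RSS = √0.771903 = 0.879.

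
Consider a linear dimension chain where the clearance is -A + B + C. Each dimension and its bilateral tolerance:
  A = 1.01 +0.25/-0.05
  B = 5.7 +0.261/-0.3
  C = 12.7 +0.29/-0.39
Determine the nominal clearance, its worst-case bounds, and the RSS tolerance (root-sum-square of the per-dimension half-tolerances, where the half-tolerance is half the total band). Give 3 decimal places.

nominal=17.390 wc=[16.450,17.991] rss=0.466

Stack each dimension's contribution:
  -A: nom -1.010 → Σnom=-1.010; wc +0.050/-0.250 → slack +0.050/-0.250; half-tol=0.150, Σhalf²=0.022500
  +B: nom +5.700 → Σnom=4.690; wc +0.261/-0.300 → slack +0.311/-0.550; half-tol=0.280, Σhalf²=0.101180
  +C: nom +12.700 → Σnom=17.390; wc +0.290/-0.390 → slack +0.601/-0.940; half-tol=0.340, Σhalf²=0.216780
Nominal = 17.390. Worst-case = [17.390 - 0.940, 17.390 + 0.601] = [16.450, 17.991]. RSS = √0.216780 = 0.466.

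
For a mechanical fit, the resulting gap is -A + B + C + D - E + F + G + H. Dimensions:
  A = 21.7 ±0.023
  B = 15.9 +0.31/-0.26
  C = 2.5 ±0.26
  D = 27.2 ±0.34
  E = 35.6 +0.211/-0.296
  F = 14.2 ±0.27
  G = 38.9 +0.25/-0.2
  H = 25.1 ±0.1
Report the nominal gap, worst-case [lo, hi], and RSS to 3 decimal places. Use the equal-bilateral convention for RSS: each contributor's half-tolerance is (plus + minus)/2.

Stack each dimension's contribution:
  -A: nom -21.700 → Σnom=-21.700; wc +0.023/-0.023 → slack +0.023/-0.023; half-tol=0.023, Σhalf²=0.000529
  +B: nom +15.900 → Σnom=-5.800; wc +0.310/-0.260 → slack +0.333/-0.283; half-tol=0.285, Σhalf²=0.081754
  +C: nom +2.500 → Σnom=-3.300; wc +0.260/-0.260 → slack +0.593/-0.543; half-tol=0.260, Σhalf²=0.149354
  +D: nom +27.200 → Σnom=23.900; wc +0.340/-0.340 → slack +0.933/-0.883; half-tol=0.340, Σhalf²=0.264954
  -E: nom -35.600 → Σnom=-11.700; wc +0.296/-0.211 → slack +1.229/-1.094; half-tol=0.254, Σhalf²=0.329216
  +F: nom +14.200 → Σnom=2.500; wc +0.270/-0.270 → slack +1.499/-1.364; half-tol=0.270, Σhalf²=0.402116
  +G: nom +38.900 → Σnom=41.400; wc +0.250/-0.200 → slack +1.749/-1.564; half-tol=0.225, Σhalf²=0.452741
  +H: nom +25.100 → Σnom=66.500; wc +0.100/-0.100 → slack +1.849/-1.664; half-tol=0.100, Σhalf²=0.462741
Nominal = 66.500. Worst-case = [66.500 - 1.664, 66.500 + 1.849] = [64.836, 68.349]. RSS = √0.462741 = 0.680.

nominal=66.500 wc=[64.836,68.349] rss=0.680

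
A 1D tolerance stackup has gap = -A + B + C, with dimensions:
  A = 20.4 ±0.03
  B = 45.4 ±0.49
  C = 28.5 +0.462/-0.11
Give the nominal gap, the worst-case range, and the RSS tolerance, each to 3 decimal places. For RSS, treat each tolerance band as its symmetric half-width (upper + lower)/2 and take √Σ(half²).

nominal=53.500 wc=[52.870,54.482] rss=0.568

Stack each dimension's contribution:
  -A: nom -20.400 → Σnom=-20.400; wc +0.030/-0.030 → slack +0.030/-0.030; half-tol=0.030, Σhalf²=0.000900
  +B: nom +45.400 → Σnom=25.000; wc +0.490/-0.490 → slack +0.520/-0.520; half-tol=0.490, Σhalf²=0.241000
  +C: nom +28.500 → Σnom=53.500; wc +0.462/-0.110 → slack +0.982/-0.630; half-tol=0.286, Σhalf²=0.322796
Nominal = 53.500. Worst-case = [53.500 - 0.630, 53.500 + 0.982] = [52.870, 54.482]. RSS = √0.322796 = 0.568.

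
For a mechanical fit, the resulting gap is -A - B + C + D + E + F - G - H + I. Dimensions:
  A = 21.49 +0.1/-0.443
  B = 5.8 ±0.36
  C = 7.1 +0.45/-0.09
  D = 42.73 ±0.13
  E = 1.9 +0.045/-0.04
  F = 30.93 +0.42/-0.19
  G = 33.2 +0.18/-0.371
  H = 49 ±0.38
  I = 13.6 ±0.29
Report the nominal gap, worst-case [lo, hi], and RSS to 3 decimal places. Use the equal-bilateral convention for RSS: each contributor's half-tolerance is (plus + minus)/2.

nominal=-13.230 wc=[-14.990,-10.341] rss=0.832

Stack each dimension's contribution:
  -A: nom -21.490 → Σnom=-21.490; wc +0.443/-0.100 → slack +0.443/-0.100; half-tol=0.272, Σhalf²=0.073712
  -B: nom -5.800 → Σnom=-27.290; wc +0.360/-0.360 → slack +0.803/-0.460; half-tol=0.360, Σhalf²=0.203312
  +C: nom +7.100 → Σnom=-20.190; wc +0.450/-0.090 → slack +1.253/-0.550; half-tol=0.270, Σhalf²=0.276212
  +D: nom +42.730 → Σnom=22.540; wc +0.130/-0.130 → slack +1.383/-0.680; half-tol=0.130, Σhalf²=0.293112
  +E: nom +1.900 → Σnom=24.440; wc +0.045/-0.040 → slack +1.428/-0.720; half-tol=0.042, Σhalf²=0.294919
  +F: nom +30.930 → Σnom=55.370; wc +0.420/-0.190 → slack +1.848/-0.910; half-tol=0.305, Σhalf²=0.387943
  -G: nom -33.200 → Σnom=22.170; wc +0.371/-0.180 → slack +2.219/-1.090; half-tol=0.275, Σhalf²=0.463844
  -H: nom -49.000 → Σnom=-26.830; wc +0.380/-0.380 → slack +2.599/-1.470; half-tol=0.380, Σhalf²=0.608244
  +I: nom +13.600 → Σnom=-13.230; wc +0.290/-0.290 → slack +2.889/-1.760; half-tol=0.290, Σhalf²=0.692344
Nominal = -13.230. Worst-case = [-13.230 - 1.760, -13.230 + 2.889] = [-14.990, -10.341]. RSS = √0.692344 = 0.832.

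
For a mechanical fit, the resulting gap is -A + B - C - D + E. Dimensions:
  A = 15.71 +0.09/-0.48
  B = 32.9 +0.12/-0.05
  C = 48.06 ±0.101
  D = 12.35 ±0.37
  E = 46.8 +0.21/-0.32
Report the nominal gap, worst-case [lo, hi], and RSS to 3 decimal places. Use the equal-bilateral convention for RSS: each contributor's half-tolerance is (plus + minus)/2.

nominal=3.580 wc=[2.649,4.861] rss=0.553

Stack each dimension's contribution:
  -A: nom -15.710 → Σnom=-15.710; wc +0.480/-0.090 → slack +0.480/-0.090; half-tol=0.285, Σhalf²=0.081225
  +B: nom +32.900 → Σnom=17.190; wc +0.120/-0.050 → slack +0.600/-0.140; half-tol=0.085, Σhalf²=0.088450
  -C: nom -48.060 → Σnom=-30.870; wc +0.101/-0.101 → slack +0.701/-0.241; half-tol=0.101, Σhalf²=0.098651
  -D: nom -12.350 → Σnom=-43.220; wc +0.370/-0.370 → slack +1.071/-0.611; half-tol=0.370, Σhalf²=0.235551
  +E: nom +46.800 → Σnom=3.580; wc +0.210/-0.320 → slack +1.281/-0.931; half-tol=0.265, Σhalf²=0.305776
Nominal = 3.580. Worst-case = [3.580 - 0.931, 3.580 + 1.281] = [2.649, 4.861]. RSS = √0.305776 = 0.553.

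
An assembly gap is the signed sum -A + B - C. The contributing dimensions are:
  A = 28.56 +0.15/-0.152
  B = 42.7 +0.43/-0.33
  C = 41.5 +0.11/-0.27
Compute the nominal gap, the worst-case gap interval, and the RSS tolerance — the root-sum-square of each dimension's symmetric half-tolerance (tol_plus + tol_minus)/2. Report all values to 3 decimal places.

Stack each dimension's contribution:
  -A: nom -28.560 → Σnom=-28.560; wc +0.152/-0.150 → slack +0.152/-0.150; half-tol=0.151, Σhalf²=0.022801
  +B: nom +42.700 → Σnom=14.140; wc +0.430/-0.330 → slack +0.582/-0.480; half-tol=0.380, Σhalf²=0.167201
  -C: nom -41.500 → Σnom=-27.360; wc +0.270/-0.110 → slack +0.852/-0.590; half-tol=0.190, Σhalf²=0.203301
Nominal = -27.360. Worst-case = [-27.360 - 0.590, -27.360 + 0.852] = [-27.950, -26.508]. RSS = √0.203301 = 0.451.

nominal=-27.360 wc=[-27.950,-26.508] rss=0.451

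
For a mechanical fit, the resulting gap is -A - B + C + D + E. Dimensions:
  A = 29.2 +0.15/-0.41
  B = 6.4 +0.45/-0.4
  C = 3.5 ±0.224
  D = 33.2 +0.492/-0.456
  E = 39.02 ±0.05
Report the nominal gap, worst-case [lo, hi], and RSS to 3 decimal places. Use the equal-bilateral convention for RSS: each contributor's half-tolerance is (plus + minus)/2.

Stack each dimension's contribution:
  -A: nom -29.200 → Σnom=-29.200; wc +0.410/-0.150 → slack +0.410/-0.150; half-tol=0.280, Σhalf²=0.078400
  -B: nom -6.400 → Σnom=-35.600; wc +0.400/-0.450 → slack +0.810/-0.600; half-tol=0.425, Σhalf²=0.259025
  +C: nom +3.500 → Σnom=-32.100; wc +0.224/-0.224 → slack +1.034/-0.824; half-tol=0.224, Σhalf²=0.309201
  +D: nom +33.200 → Σnom=1.100; wc +0.492/-0.456 → slack +1.526/-1.280; half-tol=0.474, Σhalf²=0.533877
  +E: nom +39.020 → Σnom=40.120; wc +0.050/-0.050 → slack +1.576/-1.330; half-tol=0.050, Σhalf²=0.536377
Nominal = 40.120. Worst-case = [40.120 - 1.330, 40.120 + 1.576] = [38.790, 41.696]. RSS = √0.536377 = 0.732.

nominal=40.120 wc=[38.790,41.696] rss=0.732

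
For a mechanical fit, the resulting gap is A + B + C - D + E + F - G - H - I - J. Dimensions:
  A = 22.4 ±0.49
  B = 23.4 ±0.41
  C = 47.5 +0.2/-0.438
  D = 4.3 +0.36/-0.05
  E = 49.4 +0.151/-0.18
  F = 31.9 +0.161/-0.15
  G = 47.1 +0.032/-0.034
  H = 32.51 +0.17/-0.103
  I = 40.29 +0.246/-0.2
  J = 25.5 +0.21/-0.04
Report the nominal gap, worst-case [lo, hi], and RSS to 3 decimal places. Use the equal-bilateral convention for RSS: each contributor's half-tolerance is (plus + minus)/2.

nominal=24.900 wc=[22.214,26.739] rss=0.830

Stack each dimension's contribution:
  +A: nom +22.400 → Σnom=22.400; wc +0.490/-0.490 → slack +0.490/-0.490; half-tol=0.490, Σhalf²=0.240100
  +B: nom +23.400 → Σnom=45.800; wc +0.410/-0.410 → slack +0.900/-0.900; half-tol=0.410, Σhalf²=0.408200
  +C: nom +47.500 → Σnom=93.300; wc +0.200/-0.438 → slack +1.100/-1.338; half-tol=0.319, Σhalf²=0.509961
  -D: nom -4.300 → Σnom=89.000; wc +0.050/-0.360 → slack +1.150/-1.698; half-tol=0.205, Σhalf²=0.551986
  +E: nom +49.400 → Σnom=138.400; wc +0.151/-0.180 → slack +1.301/-1.878; half-tol=0.165, Σhalf²=0.579376
  +F: nom +31.900 → Σnom=170.300; wc +0.161/-0.150 → slack +1.462/-2.028; half-tol=0.155, Σhalf²=0.603556
  -G: nom -47.100 → Σnom=123.200; wc +0.034/-0.032 → slack +1.496/-2.060; half-tol=0.033, Σhalf²=0.604645
  -H: nom -32.510 → Σnom=90.690; wc +0.103/-0.170 → slack +1.599/-2.230; half-tol=0.137, Σhalf²=0.623278
  -I: nom -40.290 → Σnom=50.400; wc +0.200/-0.246 → slack +1.799/-2.476; half-tol=0.223, Σhalf²=0.673007
  -J: nom -25.500 → Σnom=24.900; wc +0.040/-0.210 → slack +1.839/-2.686; half-tol=0.125, Σhalf²=0.688632
Nominal = 24.900. Worst-case = [24.900 - 2.686, 24.900 + 1.839] = [22.214, 26.739]. RSS = √0.688632 = 0.830.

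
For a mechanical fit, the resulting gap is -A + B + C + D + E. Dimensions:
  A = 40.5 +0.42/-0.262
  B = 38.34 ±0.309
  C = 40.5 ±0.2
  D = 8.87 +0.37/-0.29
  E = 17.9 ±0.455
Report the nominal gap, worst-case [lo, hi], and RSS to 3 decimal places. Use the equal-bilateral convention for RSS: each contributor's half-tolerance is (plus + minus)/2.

Stack each dimension's contribution:
  -A: nom -40.500 → Σnom=-40.500; wc +0.262/-0.420 → slack +0.262/-0.420; half-tol=0.341, Σhalf²=0.116281
  +B: nom +38.340 → Σnom=-2.160; wc +0.309/-0.309 → slack +0.571/-0.729; half-tol=0.309, Σhalf²=0.211762
  +C: nom +40.500 → Σnom=38.340; wc +0.200/-0.200 → slack +0.771/-0.929; half-tol=0.200, Σhalf²=0.251762
  +D: nom +8.870 → Σnom=47.210; wc +0.370/-0.290 → slack +1.141/-1.219; half-tol=0.330, Σhalf²=0.360662
  +E: nom +17.900 → Σnom=65.110; wc +0.455/-0.455 → slack +1.596/-1.674; half-tol=0.455, Σhalf²=0.567687
Nominal = 65.110. Worst-case = [65.110 - 1.674, 65.110 + 1.596] = [63.436, 66.706]. RSS = √0.567687 = 0.753.

nominal=65.110 wc=[63.436,66.706] rss=0.753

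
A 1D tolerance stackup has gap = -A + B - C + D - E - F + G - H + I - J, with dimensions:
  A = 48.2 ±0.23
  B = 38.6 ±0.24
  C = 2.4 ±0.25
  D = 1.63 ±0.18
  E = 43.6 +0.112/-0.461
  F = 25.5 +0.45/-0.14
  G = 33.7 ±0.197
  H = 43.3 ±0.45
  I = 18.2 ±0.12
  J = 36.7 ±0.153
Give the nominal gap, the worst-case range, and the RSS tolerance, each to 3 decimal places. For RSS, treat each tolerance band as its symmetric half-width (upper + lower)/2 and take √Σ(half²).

nominal=-107.570 wc=[-109.952,-105.149] rss=0.808

Stack each dimension's contribution:
  -A: nom -48.200 → Σnom=-48.200; wc +0.230/-0.230 → slack +0.230/-0.230; half-tol=0.230, Σhalf²=0.052900
  +B: nom +38.600 → Σnom=-9.600; wc +0.240/-0.240 → slack +0.470/-0.470; half-tol=0.240, Σhalf²=0.110500
  -C: nom -2.400 → Σnom=-12.000; wc +0.250/-0.250 → slack +0.720/-0.720; half-tol=0.250, Σhalf²=0.173000
  +D: nom +1.630 → Σnom=-10.370; wc +0.180/-0.180 → slack +0.900/-0.900; half-tol=0.180, Σhalf²=0.205400
  -E: nom -43.600 → Σnom=-53.970; wc +0.461/-0.112 → slack +1.361/-1.012; half-tol=0.287, Σhalf²=0.287482
  -F: nom -25.500 → Σnom=-79.470; wc +0.140/-0.450 → slack +1.501/-1.462; half-tol=0.295, Σhalf²=0.374507
  +G: nom +33.700 → Σnom=-45.770; wc +0.197/-0.197 → slack +1.698/-1.659; half-tol=0.197, Σhalf²=0.413316
  -H: nom -43.300 → Σnom=-89.070; wc +0.450/-0.450 → slack +2.148/-2.109; half-tol=0.450, Σhalf²=0.615816
  +I: nom +18.200 → Σnom=-70.870; wc +0.120/-0.120 → slack +2.268/-2.229; half-tol=0.120, Σhalf²=0.630216
  -J: nom -36.700 → Σnom=-107.570; wc +0.153/-0.153 → slack +2.421/-2.382; half-tol=0.153, Σhalf²=0.653625
Nominal = -107.570. Worst-case = [-107.570 - 2.382, -107.570 + 2.421] = [-109.952, -105.149]. RSS = √0.653625 = 0.808.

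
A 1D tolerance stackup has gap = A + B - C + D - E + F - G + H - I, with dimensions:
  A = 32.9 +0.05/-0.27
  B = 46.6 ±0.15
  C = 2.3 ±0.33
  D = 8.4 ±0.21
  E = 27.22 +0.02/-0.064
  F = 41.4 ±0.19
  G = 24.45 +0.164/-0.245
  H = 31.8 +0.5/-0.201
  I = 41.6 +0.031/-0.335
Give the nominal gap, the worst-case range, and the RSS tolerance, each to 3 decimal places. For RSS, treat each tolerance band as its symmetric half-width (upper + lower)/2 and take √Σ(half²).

Stack each dimension's contribution:
  +A: nom +32.900 → Σnom=32.900; wc +0.050/-0.270 → slack +0.050/-0.270; half-tol=0.160, Σhalf²=0.025600
  +B: nom +46.600 → Σnom=79.500; wc +0.150/-0.150 → slack +0.200/-0.420; half-tol=0.150, Σhalf²=0.048100
  -C: nom -2.300 → Σnom=77.200; wc +0.330/-0.330 → slack +0.530/-0.750; half-tol=0.330, Σhalf²=0.157000
  +D: nom +8.400 → Σnom=85.600; wc +0.210/-0.210 → slack +0.740/-0.960; half-tol=0.210, Σhalf²=0.201100
  -E: nom -27.220 → Σnom=58.380; wc +0.064/-0.020 → slack +0.804/-0.980; half-tol=0.042, Σhalf²=0.202864
  +F: nom +41.400 → Σnom=99.780; wc +0.190/-0.190 → slack +0.994/-1.170; half-tol=0.190, Σhalf²=0.238964
  -G: nom -24.450 → Σnom=75.330; wc +0.245/-0.164 → slack +1.239/-1.334; half-tol=0.205, Σhalf²=0.280784
  +H: nom +31.800 → Σnom=107.130; wc +0.500/-0.201 → slack +1.739/-1.535; half-tol=0.351, Σhalf²=0.403635
  -I: nom -41.600 → Σnom=65.530; wc +0.335/-0.031 → slack +2.074/-1.566; half-tol=0.183, Σhalf²=0.437123
Nominal = 65.530. Worst-case = [65.530 - 1.566, 65.530 + 2.074] = [63.964, 67.604]. RSS = √0.437123 = 0.661.

nominal=65.530 wc=[63.964,67.604] rss=0.661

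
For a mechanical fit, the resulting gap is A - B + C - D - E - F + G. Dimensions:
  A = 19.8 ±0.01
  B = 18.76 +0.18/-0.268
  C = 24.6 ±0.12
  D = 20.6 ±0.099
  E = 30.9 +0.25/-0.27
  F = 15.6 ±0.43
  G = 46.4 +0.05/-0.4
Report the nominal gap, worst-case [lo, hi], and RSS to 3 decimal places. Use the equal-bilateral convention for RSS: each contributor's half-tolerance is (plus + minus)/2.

Stack each dimension's contribution:
  +A: nom +19.800 → Σnom=19.800; wc +0.010/-0.010 → slack +0.010/-0.010; half-tol=0.010, Σhalf²=0.000100
  -B: nom -18.760 → Σnom=1.040; wc +0.268/-0.180 → slack +0.278/-0.190; half-tol=0.224, Σhalf²=0.050276
  +C: nom +24.600 → Σnom=25.640; wc +0.120/-0.120 → slack +0.398/-0.310; half-tol=0.120, Σhalf²=0.064676
  -D: nom -20.600 → Σnom=5.040; wc +0.099/-0.099 → slack +0.497/-0.409; half-tol=0.099, Σhalf²=0.074477
  -E: nom -30.900 → Σnom=-25.860; wc +0.270/-0.250 → slack +0.767/-0.659; half-tol=0.260, Σhalf²=0.142077
  -F: nom -15.600 → Σnom=-41.460; wc +0.430/-0.430 → slack +1.197/-1.089; half-tol=0.430, Σhalf²=0.326977
  +G: nom +46.400 → Σnom=4.940; wc +0.050/-0.400 → slack +1.247/-1.489; half-tol=0.225, Σhalf²=0.377602
Nominal = 4.940. Worst-case = [4.940 - 1.489, 4.940 + 1.247] = [3.451, 6.187]. RSS = √0.377602 = 0.614.

nominal=4.940 wc=[3.451,6.187] rss=0.614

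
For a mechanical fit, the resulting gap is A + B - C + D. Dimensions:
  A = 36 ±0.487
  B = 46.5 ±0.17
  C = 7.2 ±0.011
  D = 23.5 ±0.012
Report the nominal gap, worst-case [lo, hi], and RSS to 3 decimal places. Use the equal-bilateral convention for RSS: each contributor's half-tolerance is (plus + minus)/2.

nominal=98.800 wc=[98.120,99.480] rss=0.516

Stack each dimension's contribution:
  +A: nom +36.000 → Σnom=36.000; wc +0.487/-0.487 → slack +0.487/-0.487; half-tol=0.487, Σhalf²=0.237169
  +B: nom +46.500 → Σnom=82.500; wc +0.170/-0.170 → slack +0.657/-0.657; half-tol=0.170, Σhalf²=0.266069
  -C: nom -7.200 → Σnom=75.300; wc +0.011/-0.011 → slack +0.668/-0.668; half-tol=0.011, Σhalf²=0.266190
  +D: nom +23.500 → Σnom=98.800; wc +0.012/-0.012 → slack +0.680/-0.680; half-tol=0.012, Σhalf²=0.266334
Nominal = 98.800. Worst-case = [98.800 - 0.680, 98.800 + 0.680] = [98.120, 99.480]. RSS = √0.266334 = 0.516.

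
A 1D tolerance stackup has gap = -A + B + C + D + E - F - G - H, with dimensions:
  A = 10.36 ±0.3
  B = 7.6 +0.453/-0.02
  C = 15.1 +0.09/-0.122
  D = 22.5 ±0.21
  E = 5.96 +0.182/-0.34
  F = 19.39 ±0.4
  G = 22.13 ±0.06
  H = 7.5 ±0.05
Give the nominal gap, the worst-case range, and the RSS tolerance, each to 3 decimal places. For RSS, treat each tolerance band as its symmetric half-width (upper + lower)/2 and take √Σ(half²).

Stack each dimension's contribution:
  -A: nom -10.360 → Σnom=-10.360; wc +0.300/-0.300 → slack +0.300/-0.300; half-tol=0.300, Σhalf²=0.090000
  +B: nom +7.600 → Σnom=-2.760; wc +0.453/-0.020 → slack +0.753/-0.320; half-tol=0.237, Σhalf²=0.145932
  +C: nom +15.100 → Σnom=12.340; wc +0.090/-0.122 → slack +0.843/-0.442; half-tol=0.106, Σhalf²=0.157168
  +D: nom +22.500 → Σnom=34.840; wc +0.210/-0.210 → slack +1.053/-0.652; half-tol=0.210, Σhalf²=0.201268
  +E: nom +5.960 → Σnom=40.800; wc +0.182/-0.340 → slack +1.235/-0.992; half-tol=0.261, Σhalf²=0.269389
  -F: nom -19.390 → Σnom=21.410; wc +0.400/-0.400 → slack +1.635/-1.392; half-tol=0.400, Σhalf²=0.429389
  -G: nom -22.130 → Σnom=-0.720; wc +0.060/-0.060 → slack +1.695/-1.452; half-tol=0.060, Σhalf²=0.432989
  -H: nom -7.500 → Σnom=-8.220; wc +0.050/-0.050 → slack +1.745/-1.502; half-tol=0.050, Σhalf²=0.435489
Nominal = -8.220. Worst-case = [-8.220 - 1.502, -8.220 + 1.745] = [-9.722, -6.475]. RSS = √0.435489 = 0.660.

nominal=-8.220 wc=[-9.722,-6.475] rss=0.660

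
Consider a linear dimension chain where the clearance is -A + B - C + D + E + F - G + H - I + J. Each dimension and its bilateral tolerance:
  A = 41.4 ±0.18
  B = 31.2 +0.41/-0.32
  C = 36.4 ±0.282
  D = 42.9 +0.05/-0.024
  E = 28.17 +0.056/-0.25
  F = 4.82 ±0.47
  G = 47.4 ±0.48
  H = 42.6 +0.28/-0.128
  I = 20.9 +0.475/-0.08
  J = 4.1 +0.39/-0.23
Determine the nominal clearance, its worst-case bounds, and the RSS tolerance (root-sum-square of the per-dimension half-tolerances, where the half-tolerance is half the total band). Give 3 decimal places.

Stack each dimension's contribution:
  -A: nom -41.400 → Σnom=-41.400; wc +0.180/-0.180 → slack +0.180/-0.180; half-tol=0.180, Σhalf²=0.032400
  +B: nom +31.200 → Σnom=-10.200; wc +0.410/-0.320 → slack +0.590/-0.500; half-tol=0.365, Σhalf²=0.165625
  -C: nom -36.400 → Σnom=-46.600; wc +0.282/-0.282 → slack +0.872/-0.782; half-tol=0.282, Σhalf²=0.245149
  +D: nom +42.900 → Σnom=-3.700; wc +0.050/-0.024 → slack +0.922/-0.806; half-tol=0.037, Σhalf²=0.246518
  +E: nom +28.170 → Σnom=24.470; wc +0.056/-0.250 → slack +0.978/-1.056; half-tol=0.153, Σhalf²=0.269927
  +F: nom +4.820 → Σnom=29.290; wc +0.470/-0.470 → slack +1.448/-1.526; half-tol=0.470, Σhalf²=0.490827
  -G: nom -47.400 → Σnom=-18.110; wc +0.480/-0.480 → slack +1.928/-2.006; half-tol=0.480, Σhalf²=0.721227
  +H: nom +42.600 → Σnom=24.490; wc +0.280/-0.128 → slack +2.208/-2.134; half-tol=0.204, Σhalf²=0.762843
  -I: nom -20.900 → Σnom=3.590; wc +0.080/-0.475 → slack +2.288/-2.609; half-tol=0.277, Σhalf²=0.839849
  +J: nom +4.100 → Σnom=7.690; wc +0.390/-0.230 → slack +2.678/-2.839; half-tol=0.310, Σhalf²=0.935949
Nominal = 7.690. Worst-case = [7.690 - 2.839, 7.690 + 2.678] = [4.851, 10.368]. RSS = √0.935949 = 0.967.

nominal=7.690 wc=[4.851,10.368] rss=0.967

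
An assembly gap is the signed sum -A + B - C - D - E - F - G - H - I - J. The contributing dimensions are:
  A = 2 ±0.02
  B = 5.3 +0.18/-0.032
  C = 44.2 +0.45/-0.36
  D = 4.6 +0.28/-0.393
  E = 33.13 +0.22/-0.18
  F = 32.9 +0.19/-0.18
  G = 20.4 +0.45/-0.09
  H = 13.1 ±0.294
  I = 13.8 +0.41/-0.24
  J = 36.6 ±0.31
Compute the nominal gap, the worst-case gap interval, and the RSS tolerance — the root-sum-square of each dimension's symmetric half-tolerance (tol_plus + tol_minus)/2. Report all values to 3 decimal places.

nominal=-195.430 wc=[-198.086,-193.183] rss=0.851

Stack each dimension's contribution:
  -A: nom -2.000 → Σnom=-2.000; wc +0.020/-0.020 → slack +0.020/-0.020; half-tol=0.020, Σhalf²=0.000400
  +B: nom +5.300 → Σnom=3.300; wc +0.180/-0.032 → slack +0.200/-0.052; half-tol=0.106, Σhalf²=0.011636
  -C: nom -44.200 → Σnom=-40.900; wc +0.360/-0.450 → slack +0.560/-0.502; half-tol=0.405, Σhalf²=0.175661
  -D: nom -4.600 → Σnom=-45.500; wc +0.393/-0.280 → slack +0.953/-0.782; half-tol=0.337, Σhalf²=0.288893
  -E: nom -33.130 → Σnom=-78.630; wc +0.180/-0.220 → slack +1.133/-1.002; half-tol=0.200, Σhalf²=0.328893
  -F: nom -32.900 → Σnom=-111.530; wc +0.180/-0.190 → slack +1.313/-1.192; half-tol=0.185, Σhalf²=0.363118
  -G: nom -20.400 → Σnom=-131.930; wc +0.090/-0.450 → slack +1.403/-1.642; half-tol=0.270, Σhalf²=0.436018
  -H: nom -13.100 → Σnom=-145.030; wc +0.294/-0.294 → slack +1.697/-1.936; half-tol=0.294, Σhalf²=0.522454
  -I: nom -13.800 → Σnom=-158.830; wc +0.240/-0.410 → slack +1.937/-2.346; half-tol=0.325, Σhalf²=0.628079
  -J: nom -36.600 → Σnom=-195.430; wc +0.310/-0.310 → slack +2.247/-2.656; half-tol=0.310, Σhalf²=0.724179
Nominal = -195.430. Worst-case = [-195.430 - 2.656, -195.430 + 2.247] = [-198.086, -193.183]. RSS = √0.724179 = 0.851.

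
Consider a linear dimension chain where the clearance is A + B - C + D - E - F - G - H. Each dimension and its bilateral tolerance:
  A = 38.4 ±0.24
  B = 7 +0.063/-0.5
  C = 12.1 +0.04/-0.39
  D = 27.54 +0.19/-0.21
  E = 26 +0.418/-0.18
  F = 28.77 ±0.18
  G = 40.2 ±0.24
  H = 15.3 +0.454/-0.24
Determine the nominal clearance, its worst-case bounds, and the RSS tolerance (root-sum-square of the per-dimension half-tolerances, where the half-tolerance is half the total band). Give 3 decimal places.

Stack each dimension's contribution:
  +A: nom +38.400 → Σnom=38.400; wc +0.240/-0.240 → slack +0.240/-0.240; half-tol=0.240, Σhalf²=0.057600
  +B: nom +7.000 → Σnom=45.400; wc +0.063/-0.500 → slack +0.303/-0.740; half-tol=0.281, Σhalf²=0.136842
  -C: nom -12.100 → Σnom=33.300; wc +0.390/-0.040 → slack +0.693/-0.780; half-tol=0.215, Σhalf²=0.183067
  +D: nom +27.540 → Σnom=60.840; wc +0.190/-0.210 → slack +0.883/-0.990; half-tol=0.200, Σhalf²=0.223067
  -E: nom -26.000 → Σnom=34.840; wc +0.180/-0.418 → slack +1.063/-1.408; half-tol=0.299, Σhalf²=0.312468
  -F: nom -28.770 → Σnom=6.070; wc +0.180/-0.180 → slack +1.243/-1.588; half-tol=0.180, Σhalf²=0.344868
  -G: nom -40.200 → Σnom=-34.130; wc +0.240/-0.240 → slack +1.483/-1.828; half-tol=0.240, Σhalf²=0.402468
  -H: nom -15.300 → Σnom=-49.430; wc +0.240/-0.454 → slack +1.723/-2.282; half-tol=0.347, Σhalf²=0.522877
Nominal = -49.430. Worst-case = [-49.430 - 2.282, -49.430 + 1.723] = [-51.712, -47.707]. RSS = √0.522877 = 0.723.

nominal=-49.430 wc=[-51.712,-47.707] rss=0.723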